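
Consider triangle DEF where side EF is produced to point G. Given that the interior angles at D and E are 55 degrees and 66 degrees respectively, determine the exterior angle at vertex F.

The interior angle at F is 180 - 55 - 66 = 59 degrees.
The exterior angle and interior angle at F are supplementary:
Exterior angle = 180 - 59 = 121 degrees.

121 degrees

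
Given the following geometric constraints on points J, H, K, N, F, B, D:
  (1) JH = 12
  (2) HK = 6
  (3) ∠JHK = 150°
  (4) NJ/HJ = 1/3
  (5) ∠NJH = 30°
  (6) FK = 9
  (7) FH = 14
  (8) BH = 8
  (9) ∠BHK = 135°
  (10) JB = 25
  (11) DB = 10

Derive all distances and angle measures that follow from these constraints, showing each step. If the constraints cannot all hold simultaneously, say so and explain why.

These constraints are not satisfiable: by the triangle inequality in triangle HJB, (1) JH = 12 and (8) BH = 8 force JB ≤ 12 + 8 = 20, but (10) says JB = 25. No planar figure meets all of them, so nothing further can be derived.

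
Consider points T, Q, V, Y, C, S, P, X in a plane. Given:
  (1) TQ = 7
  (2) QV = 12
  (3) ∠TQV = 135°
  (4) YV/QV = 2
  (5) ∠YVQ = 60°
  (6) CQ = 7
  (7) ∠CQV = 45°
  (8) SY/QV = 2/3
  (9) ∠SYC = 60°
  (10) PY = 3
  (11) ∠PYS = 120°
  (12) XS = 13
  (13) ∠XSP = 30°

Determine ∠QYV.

From the given relations: YV = 2·QV = 2·12 = 24.
Step 1: By the law of cosines on triangle YVQ: YQ² = 24² + 12² − 2·24·12·cos(60°) = 432, so YQ = 12·√3.
Step 2: By the inverse law of cosines on triangle QYV: cos(∠QYV) = ((12·√3)² + 24² − 12²) / (2·12·√3·24) = 864/997.66 = 0.866, so ∠QYV = 30°.

Therefore, the measure of angle ∠QYV = 30°.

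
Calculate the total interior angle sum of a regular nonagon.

The sum of interior angles of an n-sided polygon is (n - 2) * 180.
For n = 9: (9 - 2) * 180 = 7 * 180 = 1260 degrees.

1260 degrees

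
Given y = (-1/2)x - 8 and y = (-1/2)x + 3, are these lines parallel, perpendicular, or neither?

Slope of line 1: m1 = -1/2
Slope of line 2: m2 = -1/2
Since m1 = m2 = -1/2, the lines are parallel.

Parallel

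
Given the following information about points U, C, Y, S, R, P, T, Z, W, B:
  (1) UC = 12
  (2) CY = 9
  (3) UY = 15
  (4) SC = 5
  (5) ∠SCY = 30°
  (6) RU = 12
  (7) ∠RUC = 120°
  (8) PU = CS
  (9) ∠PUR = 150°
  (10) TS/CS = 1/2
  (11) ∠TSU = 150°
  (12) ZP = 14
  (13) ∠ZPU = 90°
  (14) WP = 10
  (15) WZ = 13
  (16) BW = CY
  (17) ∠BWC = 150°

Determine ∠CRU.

Step 1: By the law of cosines on triangle RUC: RC² = 12² + 12² − 2·12·12·cos(120°) = 432, so RC = 12·√3.
Step 2: By the inverse law of cosines on triangle CRU: cos(∠CRU) = ((12·√3)² + 12² − 12²) / (2·12·√3·12) = 432/498.83 = 0.866, so ∠CRU = 30°.

Therefore, the measure of angle ∠CRU = 30°.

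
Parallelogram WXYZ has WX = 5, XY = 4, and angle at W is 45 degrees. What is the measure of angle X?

Consecutive angles are supplementary: angle X = 180 - 45 = 135 degrees.

135 degrees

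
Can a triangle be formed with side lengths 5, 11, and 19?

Check the triangle inequality: 5 + 11 = 16 ≤ 19.
Since the sum of two sides does not exceed the third, no triangle can be formed.

No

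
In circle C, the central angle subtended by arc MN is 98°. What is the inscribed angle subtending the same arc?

An inscribed angle intercepts an arc from a point on the circle, while the central angle intercepts the same arc from the center.
The inscribed angle is always half the central angle: 98° / 2 = 49°.

49°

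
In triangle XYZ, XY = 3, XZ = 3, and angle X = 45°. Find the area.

Area = (1/2)(3)(3) sin(45°) = (1/2)(3)(3)(sqrt(2)/2) = 9*sqrt(2)/4

9*sqrt(2)/4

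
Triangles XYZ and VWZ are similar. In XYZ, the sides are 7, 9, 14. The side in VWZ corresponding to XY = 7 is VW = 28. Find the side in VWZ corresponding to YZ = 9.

Similar triangles have proportional sides. Setting up the proportion:
VW / XY = WZ / YZ
28 / 7 = WZ / 9
WZ = 9 * 28 / 7 = 36.

36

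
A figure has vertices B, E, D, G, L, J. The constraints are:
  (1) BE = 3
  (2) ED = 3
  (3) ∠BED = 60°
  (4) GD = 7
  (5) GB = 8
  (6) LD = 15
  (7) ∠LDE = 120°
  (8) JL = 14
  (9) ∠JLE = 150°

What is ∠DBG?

Step 1: By the law of cosines on triangle BED: BD² = 3² + 3² − 2·3·3·cos(60°) = 9, so BD = 3.
Step 2: By the inverse law of cosines on triangle DBG: cos(∠DBG) = (3² + 8² − 7²) / (2·3·8) = 24/48 = 0.5, so ∠DBG = 60°.

Therefore, the measure of angle ∠DBG = 60°.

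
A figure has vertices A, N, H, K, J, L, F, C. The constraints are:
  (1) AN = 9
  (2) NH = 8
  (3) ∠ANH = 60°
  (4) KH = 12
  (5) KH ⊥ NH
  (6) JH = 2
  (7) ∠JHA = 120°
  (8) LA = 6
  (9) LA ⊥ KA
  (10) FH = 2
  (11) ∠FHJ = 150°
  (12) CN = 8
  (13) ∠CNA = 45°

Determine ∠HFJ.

Step 1: By the law of cosines on triangle FHJ: FJ² = 2² + 2² − 2·2·2·cos(150°) = 14.93, so FJ ≈ 3.86.
Step 2: By the inverse law of cosines on triangle HFJ: cos(∠HFJ) = (2² + 3.86² − 2²) / (2·2·3.86) = 14.93/15.45 = 0.9659, so ∠HFJ = 15°.

Therefore, the measure of angle ∠HFJ = 15°.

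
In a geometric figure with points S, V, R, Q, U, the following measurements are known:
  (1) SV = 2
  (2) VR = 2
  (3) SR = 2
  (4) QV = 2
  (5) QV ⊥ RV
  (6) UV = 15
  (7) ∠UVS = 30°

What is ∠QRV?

Step 1: By the law of cosines on triangle RVQ: RQ² = 2² + 2² − 2·2·2·cos(90°) = 8, so RQ = 2·√2.
Step 2: By the inverse law of cosines on triangle QRV: cos(∠QRV) = ((2·√2)² + 2² − 2²) / (2·2·√2·2) = 8/11.31 = 0.7071, so ∠QRV = 45°.

Therefore, the measure of angle ∠QRV = 45°.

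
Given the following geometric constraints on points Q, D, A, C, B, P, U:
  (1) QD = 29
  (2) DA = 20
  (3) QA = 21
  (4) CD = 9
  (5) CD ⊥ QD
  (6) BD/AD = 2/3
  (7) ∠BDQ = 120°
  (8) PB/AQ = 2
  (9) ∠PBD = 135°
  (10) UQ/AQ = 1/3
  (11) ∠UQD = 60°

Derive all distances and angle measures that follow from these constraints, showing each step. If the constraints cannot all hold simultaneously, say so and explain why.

The constraints are consistent.

From the given relations:
  BD = 2/3·AD = 2/3·20 ≈ 13.33
  PB = 2·AQ = 2·21 = 42
  UQ = 1/3·AQ = 1/3·21 = 7

Step 1: From QD = 29, DC = 9, and ∠QDC = 90°, by the law of cosines:
  QC² = QD² + DC² - 2·QD·DC·cos(90°) = 841 + 81 - 0 = 922
  QC ≈ 30.36

Step 2: From QD = 29, DB = 13.33, and ∠QDB = 120°, by the law of cosines:
  QB² = QD² + DB² - 2·QD·DB·cos(120°) = 841 + 177.8 + 386.7 = 1405
  QB ≈ 37.49

Step 3: From DB = 13.33, BP = 42, and ∠DBP = 135°, by the law of cosines:
  DP² = DB² + BP² - 2·DB·BP·cos(135°) = 177.8 + 1764 + 792 = 2734
  DP ≈ 52.29

Step 4: From DQ = 29, QU = 7, and ∠DQU = 60°, by the law of cosines:
  DU² = DQ² + QU² - 2·DQ·QU·cos(60°) = 841 + 49 - 203 = 687
  DU ≈ 26.21

Step 5: From QA = 21, QD = 29, AD = 20, by the inverse law of cosines:
  cos(∠AQD) = (QA² + QD² - AD²) / (2·QA·QD)
  ∠AQD = 43.6°

Step 6: From DA = 20, DQ = 29, AQ = 21, by the inverse law of cosines:
  cos(∠ADQ) = (DA² + DQ² - AQ²) / (2·DA·DQ)
  ∠ADQ = 46.4°

Step 7: From AD = 20, AQ = 21, DQ = 29, by the inverse law of cosines:
  cos(∠DAQ) = (AD² + AQ² - DQ²) / (2·AD·AQ)
  ∠DAQ = 90°

Step 8: From QB = 37.49, QD = 29, BD = 13.33, by the inverse law of cosines:
  cos(∠BQD) = (QB² + QD² - BD²) / (2·QB·QD)
  ∠BQD = 17.94°

Step 9: From QC = 30.36, QD = 29, CD = 9, by the inverse law of cosines:
  cos(∠CQD) = (QC² + QD² - CD²) / (2·QC·QD)
  ∠CQD = 17.24°

Step 10: From DB = 13.33, DP = 52.29, BP = 42, by the inverse law of cosines:
  cos(∠BDP) = (DB² + DP² - BP²) / (2·DB·DP)
  ∠BDP = 34.61°

Step 11: From DQ = 29, DU = 26.21, QU = 7, by the inverse law of cosines:
  cos(∠QDU) = (DQ² + DU² - QU²) / (2·DQ·DU)
  ∠QDU = 13.37°

Step 12: From CD = 9, CQ = 30.36, DQ = 29, by the inverse law of cosines:
  cos(∠DCQ) = (CD² + CQ² - DQ²) / (2·CD·CQ)
  ∠DCQ = 72.76°

Step 13: From BD = 13.33, BQ = 37.49, DQ = 29, by the inverse law of cosines:
  cos(∠DBQ) = (BD² + BQ² - DQ²) / (2·BD·BQ)
  ∠DBQ = 42.06°

Step 14: From PB = 42, PD = 52.29, BD = 13.33, by the inverse law of cosines:
  cos(∠BPD) = (PB² + PD² - BD²) / (2·PB·PD)
  ∠BPD = 10.39°

Step 15: From UD = 26.21, UQ = 7, DQ = 29, by the inverse law of cosines:
  cos(∠DUQ) = (UD² + UQ² - DQ²) / (2·UD·UQ)
  ∠DUQ = 106.63°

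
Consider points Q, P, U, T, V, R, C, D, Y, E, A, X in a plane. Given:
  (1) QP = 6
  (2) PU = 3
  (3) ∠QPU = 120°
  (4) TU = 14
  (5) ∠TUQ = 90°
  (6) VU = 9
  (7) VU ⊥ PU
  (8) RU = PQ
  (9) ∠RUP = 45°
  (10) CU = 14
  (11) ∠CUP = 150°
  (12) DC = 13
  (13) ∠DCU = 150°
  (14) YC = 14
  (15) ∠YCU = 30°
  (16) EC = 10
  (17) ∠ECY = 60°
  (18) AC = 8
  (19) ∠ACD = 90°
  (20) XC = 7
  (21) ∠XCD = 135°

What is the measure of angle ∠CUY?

Step 1: By the law of cosines on triangle UCY: UY² = 14² + 14² − 2·14·14·cos(30°) = 52.52, so UY ≈ 7.25.
Step 2: By the inverse law of cosines on triangle CUY: cos(∠CUY) = (14² + 7.25² − 14²) / (2·14·7.25) = 52.52/202.91 = 0.2588, so ∠CUY = 75°.

Therefore, the measure of angle ∠CUY = 75°.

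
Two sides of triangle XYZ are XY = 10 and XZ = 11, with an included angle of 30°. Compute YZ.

When two sides and the included angle are known, the law of cosines gives the third side.
c^2 = a^2 + b^2 - 2ab cos(C) generalizes the Pythagorean theorem to non-right triangles.
Here: YZ^2 = 100 + 121 - 220*(sqrt(3)/2) = 221 - 110*sqrt(3)
YZ = sqrt(221 - 110*sqrt(3))

sqrt(221 - 110*sqrt(3))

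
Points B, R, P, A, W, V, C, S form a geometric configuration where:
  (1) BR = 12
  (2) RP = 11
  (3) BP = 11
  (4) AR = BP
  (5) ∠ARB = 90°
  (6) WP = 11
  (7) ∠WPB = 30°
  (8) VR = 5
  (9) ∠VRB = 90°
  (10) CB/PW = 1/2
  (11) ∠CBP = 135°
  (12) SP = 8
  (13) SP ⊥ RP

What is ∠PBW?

Step 1: By the law of cosines on triangle BPW: BW² = 11² + 11² − 2·11·11·cos(30°) = 32.42, so BW ≈ 5.69.
Step 2: By the inverse law of cosines on triangle PBW: cos(∠PBW) = (11² + 5.69² − 11²) / (2·11·5.69) = 32.42/125.27 = 0.2588, so ∠PBW = 75°.

Therefore, the measure of angle ∠PBW = 75°.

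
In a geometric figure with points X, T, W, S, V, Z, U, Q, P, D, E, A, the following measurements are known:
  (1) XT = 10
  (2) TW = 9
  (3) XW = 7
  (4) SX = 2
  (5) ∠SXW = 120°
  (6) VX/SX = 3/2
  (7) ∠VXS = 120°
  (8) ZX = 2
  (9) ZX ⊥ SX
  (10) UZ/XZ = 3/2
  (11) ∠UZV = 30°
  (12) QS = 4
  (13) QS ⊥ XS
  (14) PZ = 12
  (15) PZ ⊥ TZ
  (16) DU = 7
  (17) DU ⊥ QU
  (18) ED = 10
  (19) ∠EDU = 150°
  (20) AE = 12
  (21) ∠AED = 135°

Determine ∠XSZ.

Step 1: By the law of cosines on triangle SXZ: SZ² = 2² + 2² − 2·2·2·cos(90°) = 8, so SZ = 2·√2.
Step 2: By the inverse law of cosines on triangle XSZ: cos(∠XSZ) = (2² + (2·√2)² − 2²) / (2·2·2·√2) = 8/11.31 = 0.7071, so ∠XSZ = 45°.

Therefore, the measure of angle ∠XSZ = 45°.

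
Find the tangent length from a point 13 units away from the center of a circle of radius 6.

tangent = √(d² - r²) = √(13² - 6²) = √(169 - 36) = √133 = sqrt(133)

sqrt(133)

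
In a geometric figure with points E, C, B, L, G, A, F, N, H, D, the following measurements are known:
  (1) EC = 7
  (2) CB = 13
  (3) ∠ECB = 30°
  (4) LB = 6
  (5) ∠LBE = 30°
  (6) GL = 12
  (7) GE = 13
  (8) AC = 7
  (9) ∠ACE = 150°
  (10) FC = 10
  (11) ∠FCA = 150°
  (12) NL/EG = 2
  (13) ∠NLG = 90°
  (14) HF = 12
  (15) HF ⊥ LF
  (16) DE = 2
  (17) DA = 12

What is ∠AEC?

Step 1: By the law of cosines on triangle ECA: EA² = 7² + 7² − 2·7·7·cos(150°) = 182.87, so EA ≈ 13.52.
Step 2: By the inverse law of cosines on triangle AEC: cos(∠AEC) = (13.52² + 7² − 7²) / (2·13.52·7) = 182.87/189.32 = 0.9659, so ∠AEC = 15°.

Therefore, the measure of angle ∠AEC = 15°.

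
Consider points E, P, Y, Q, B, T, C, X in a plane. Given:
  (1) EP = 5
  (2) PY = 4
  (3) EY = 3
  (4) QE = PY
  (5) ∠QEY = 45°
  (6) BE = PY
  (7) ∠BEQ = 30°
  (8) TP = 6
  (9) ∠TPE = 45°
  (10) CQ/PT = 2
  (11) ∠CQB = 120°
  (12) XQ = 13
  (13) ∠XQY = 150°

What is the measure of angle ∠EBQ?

From the given relations: BE = PY = 4; QE = PY = 4.
Step 1: By the law of cosines on triangle BEQ: BQ² = 4² + 4² − 2·4·4·cos(30°) = 4.29, so BQ ≈ 2.07.
Step 2: By the inverse law of cosines on triangle EBQ: cos(∠EBQ) = (4² + 2.07² − 4²) / (2·4·2.07) = 4.29/16.56 = 0.2588, so ∠EBQ = 75°.

Therefore, the measure of angle ∠EBQ = 75°.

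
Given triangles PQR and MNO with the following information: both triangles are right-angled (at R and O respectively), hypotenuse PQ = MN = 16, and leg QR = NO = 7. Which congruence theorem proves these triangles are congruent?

Consider the given information: both triangles are right-angled (at R and O respectively), hypotenuse PQ = MN = 16, and leg QR = NO = 7
This is not ASA or AAS: ASA requires two angles and the side between them. AAS requires two angles and a non-included side.
The correct criterion is HL. The hypotenuse and one leg of two right triangles are equal (Hypotenuse-Leg).

HL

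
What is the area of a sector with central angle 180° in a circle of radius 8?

Sector area = πr² × θ/360
= π × 8² × 1/2
= π × 64 × 1/2
= 32*pi

32*pi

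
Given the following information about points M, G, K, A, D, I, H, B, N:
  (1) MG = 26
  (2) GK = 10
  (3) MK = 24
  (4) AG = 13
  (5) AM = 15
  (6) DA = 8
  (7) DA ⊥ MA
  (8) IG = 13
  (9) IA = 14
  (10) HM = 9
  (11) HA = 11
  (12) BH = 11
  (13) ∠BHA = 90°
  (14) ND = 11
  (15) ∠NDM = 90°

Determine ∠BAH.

Step 1: By the law of cosines on triangle AHB: AB² = 11² + 11² − 2·11·11·cos(90°) = 242, so AB = 11·√2.
Step 2: By the inverse law of cosines on triangle BAH: cos(∠BAH) = ((11·√2)² + 11² − 11²) / (2·11·√2·11) = 242/342.24 = 0.7071, so ∠BAH = 45°.

Therefore, the measure of angle ∠BAH = 45°.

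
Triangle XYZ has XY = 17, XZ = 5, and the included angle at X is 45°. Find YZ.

Law of cosines: YZ^2 = 17^2 + 5^2 - 2(17)(5)cos(45°) = 314 - 85*sqrt(2), so YZ = sqrt(314 - 85*sqrt(2)).

sqrt(314 - 85*sqrt(2))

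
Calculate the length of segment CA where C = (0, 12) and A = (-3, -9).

d = sqrt((-3)^2 + (-21)^2) = sqrt(450) = 15*sqrt(2)

15*sqrt(2)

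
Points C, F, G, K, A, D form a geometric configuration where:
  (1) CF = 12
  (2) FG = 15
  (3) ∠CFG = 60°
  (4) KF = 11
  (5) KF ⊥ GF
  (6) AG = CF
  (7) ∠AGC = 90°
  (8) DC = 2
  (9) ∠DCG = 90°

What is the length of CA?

From the given relations: AG = CF = 12.
Step 1: By the law of cosines on triangle CFG: CG² = 12² + 15² − 2·12·15·cos(60°) = 189, so CG = 3·√21.
Step 2: By the law of cosines on triangle CGA: CA² = (3·√21)² + 12² − 2·3·√21·12·cos(90°) = 333, so CA = 3·√37.

Therefore, the length of CA = 3·√37.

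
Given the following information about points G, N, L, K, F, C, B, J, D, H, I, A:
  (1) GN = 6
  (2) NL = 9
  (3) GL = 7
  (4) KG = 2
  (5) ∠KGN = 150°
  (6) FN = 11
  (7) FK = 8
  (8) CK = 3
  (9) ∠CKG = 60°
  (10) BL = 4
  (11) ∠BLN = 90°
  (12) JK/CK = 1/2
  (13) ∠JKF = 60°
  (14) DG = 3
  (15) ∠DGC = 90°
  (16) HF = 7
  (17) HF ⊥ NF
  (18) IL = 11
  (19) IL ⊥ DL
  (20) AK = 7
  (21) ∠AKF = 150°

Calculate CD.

Step 1: By the law of cosines on triangle CKG: CG² = 3² + 2² − 2·3·2·cos(60°) = 7, so CG = √7.
Step 2: By the law of cosines on triangle CGD: CD² = √7² + 3² − 2·√7·3·cos(90°) = 16, so CD = 4.

Therefore, the length of CD = 4.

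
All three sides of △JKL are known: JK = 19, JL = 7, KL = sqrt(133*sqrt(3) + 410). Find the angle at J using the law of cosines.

When all three sides of a triangle are known, the law of cosines can be rearranged to find any angle.
cos(C) = (a² + b² - c²) / (2ab) gives cos(J) = -sqrt(3)/2.
Taking the inverse cosine: J = 150°.

150°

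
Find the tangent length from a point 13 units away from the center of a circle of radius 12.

The tangent, radius, and line from the external point to the center form a right triangle.
The right angle is where the tangent meets the radius.
By the Pythagorean theorem: tangent² + 12² = 13²
tangent² = 169 - 144 = 25
tangent = 5

5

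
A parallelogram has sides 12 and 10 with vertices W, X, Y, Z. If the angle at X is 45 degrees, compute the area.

Area = 12 * 10 * sin(45°) = 120 * sqrt(2)/2 = 60*sqrt(2)

60*sqrt(2)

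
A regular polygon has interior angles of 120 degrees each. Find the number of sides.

Exterior angle = 180 - 120 = 60. n = 360 / 60 = 6.

6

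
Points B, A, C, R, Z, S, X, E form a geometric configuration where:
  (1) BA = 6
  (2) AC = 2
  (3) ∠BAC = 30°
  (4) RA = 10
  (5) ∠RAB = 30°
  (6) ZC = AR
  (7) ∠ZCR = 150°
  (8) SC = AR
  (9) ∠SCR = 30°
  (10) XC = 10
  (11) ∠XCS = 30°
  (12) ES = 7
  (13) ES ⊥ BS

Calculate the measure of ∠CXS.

From the given relations: SC = AR = 10.
Step 1: By the law of cosines on triangle XCS: XS² = 10² + 10² − 2·10·10·cos(30°) = 26.79, so XS ≈ 5.18.
Step 2: By the inverse law of cosines on triangle CXS: cos(∠CXS) = (10² + 5.18² − 10²) / (2·10·5.18) = 26.79/103.53 = 0.2588, so ∠CXS = 75°.

Therefore, the measure of angle ∠CXS = 75°.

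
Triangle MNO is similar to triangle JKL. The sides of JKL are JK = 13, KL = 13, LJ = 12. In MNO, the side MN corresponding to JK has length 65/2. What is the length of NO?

Similar triangles have proportional sides. Setting up the proportion:
MN / JK = NO / KL
65/2 / 13 = NO / 13
NO = 13 * 65/2 / 13 = 65/2.

65/2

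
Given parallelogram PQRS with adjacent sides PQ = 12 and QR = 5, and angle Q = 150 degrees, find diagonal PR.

Law of cosines: d^2 = 12^2 + 5^2 - 2(12)(5)cos(150°) = 60*sqrt(3) + 169, so d = sqrt(60*sqrt(3) + 169).

sqrt(60*sqrt(3) + 169)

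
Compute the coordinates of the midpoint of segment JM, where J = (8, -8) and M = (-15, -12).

The midpoint is the point halfway along the segment.
Move half the horizontal distance: 8 + (-15 - 8)/2 = 8 + -23/2 = -7/2
Move half the vertical distance: -8 + (-12 - -8)/2 = -8 + -4/2 = -10
Midpoint = (-7/2, -10)

(-7/2, -10)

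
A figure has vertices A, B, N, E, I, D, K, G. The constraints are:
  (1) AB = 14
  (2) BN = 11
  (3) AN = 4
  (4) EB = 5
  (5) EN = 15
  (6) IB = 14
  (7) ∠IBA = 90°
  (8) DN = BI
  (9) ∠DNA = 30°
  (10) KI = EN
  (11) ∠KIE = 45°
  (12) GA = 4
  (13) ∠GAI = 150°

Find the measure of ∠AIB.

Step 1: By the law of cosines on triangle IBA: IA² = 14² + 14² − 2·14·14·cos(90°) = 392, so IA = 14·√2.
Step 2: By the inverse law of cosines on triangle AIB: cos(∠AIB) = ((14·√2)² + 14² − 14²) / (2·14·√2·14) = 392/554.37 = 0.7071, so ∠AIB = 45°.

Therefore, the measure of angle ∠AIB = 45°.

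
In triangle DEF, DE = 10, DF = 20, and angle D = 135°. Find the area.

Area = (1/2)(10)(20) sin(135°) = (1/2)(10)(20)(sqrt(2)/2) = 50*sqrt(2)

50*sqrt(2)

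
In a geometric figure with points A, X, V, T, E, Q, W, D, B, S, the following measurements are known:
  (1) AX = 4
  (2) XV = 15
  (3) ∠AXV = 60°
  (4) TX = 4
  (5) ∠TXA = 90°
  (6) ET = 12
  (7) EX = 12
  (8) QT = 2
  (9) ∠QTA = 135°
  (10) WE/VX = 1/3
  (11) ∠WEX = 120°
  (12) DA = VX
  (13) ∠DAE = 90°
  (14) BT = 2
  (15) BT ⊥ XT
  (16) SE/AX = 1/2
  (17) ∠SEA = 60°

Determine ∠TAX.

Step 1: By the law of cosines on triangle AXT: AT² = 4² + 4² − 2·4·4·cos(90°) = 32, so AT = 4·√2.
Step 2: By the inverse law of cosines on triangle TAX: cos(∠TAX) = ((4·√2)² + 4² − 4²) / (2·4·√2·4) = 32/45.25 = 0.7071, so ∠TAX = 45°.

Therefore, the measure of angle ∠TAX = 45°.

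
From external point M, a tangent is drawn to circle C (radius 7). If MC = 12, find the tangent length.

tangent = √(d² - r²) = √(12² - 7²) = √(144 - 49) = √95 = sqrt(95)

sqrt(95)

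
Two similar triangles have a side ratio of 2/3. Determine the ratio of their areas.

The ratio of areas of similar triangles equals the square of the side ratio.
Side ratio = 2:3
Area ratio = (2/3)^2 = 4/9 = 4:9

4:9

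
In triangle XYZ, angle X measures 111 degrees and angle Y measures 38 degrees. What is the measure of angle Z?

angle Z = 180 - 111 - 38 = 31 degrees.

31 degrees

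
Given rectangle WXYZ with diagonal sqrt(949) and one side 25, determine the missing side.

The diagonal of a rectangle forms a right triangle with the two sides.
Rearranging the Pythagorean theorem: missing side = sqrt(d^2 - known^2).
= sqrt(949 - 625) = sqrt(324) = 18.

18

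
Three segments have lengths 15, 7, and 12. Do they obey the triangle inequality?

Check all three triangle inequalities:
15 + 7 = 22 > 12 ✓
15 + 12 = 27 > 7 ✓
7 + 12 = 19 > 15 ✓
All conditions hold, so these sides form a valid triangle.

Yes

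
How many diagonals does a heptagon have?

Each of the 7 vertices connects to 4 non-adjacent vertices via diagonals.
Total connections = 7 × 4 = 28, but each diagonal is counted twice.
Number of diagonals = 28 / 2 = 14.

14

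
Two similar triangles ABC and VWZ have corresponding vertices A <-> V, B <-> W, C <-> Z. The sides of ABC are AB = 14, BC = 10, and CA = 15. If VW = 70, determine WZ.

k = 70/14 = 5. WZ = 5 * 10 = 50.

50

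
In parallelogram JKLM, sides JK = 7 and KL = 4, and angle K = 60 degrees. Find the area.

The area of a parallelogram equals the product of two adjacent sides times the sine of the included angle.
This is because the height equals 4 * sin(60°) = 2*sqrt(3).
Area = 7 * 2*sqrt(3) = 14*sqrt(3)

14*sqrt(3)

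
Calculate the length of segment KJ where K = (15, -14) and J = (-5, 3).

The horizontal distance is |-5 - 15| = 20 and the vertical distance is |3 - -14| = 17.
By the Pythagorean theorem, d = sqrt(20^2 + 17^2) = sqrt(689).

sqrt(689)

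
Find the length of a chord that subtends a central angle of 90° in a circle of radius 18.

Chord length = 2r sin(θ/2)
= 2 × 18 × sin(90°/2)
= 2 × 18 × sin(45°)
= 18*sqrt(2)

18*sqrt(2)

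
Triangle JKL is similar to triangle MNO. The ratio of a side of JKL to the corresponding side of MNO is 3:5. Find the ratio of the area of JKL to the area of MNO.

The ratio of areas of similar triangles equals the square of the side ratio.
Side ratio = 3:5
Area ratio = (3/5)^2 = 9/25 = 9:25

9:25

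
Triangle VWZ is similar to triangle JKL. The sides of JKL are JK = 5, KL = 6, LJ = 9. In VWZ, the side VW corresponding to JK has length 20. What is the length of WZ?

Similar triangles have proportional sides. Setting up the proportion:
VW / JK = WZ / KL
20 / 5 = WZ / 6
WZ = 6 * 20 / 5 = 24.

24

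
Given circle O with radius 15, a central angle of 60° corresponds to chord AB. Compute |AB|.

Chord length = 2r sin(θ/2)
= 2 × 15 × sin(60°/2)
= 2 × 15 × sin(30°)
= 15

15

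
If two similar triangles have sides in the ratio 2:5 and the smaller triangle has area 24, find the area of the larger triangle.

For similar figures, the area ratio equals the square of the side ratio.
Side ratio (the smaller triangle to the larger triangle) = 2:5, so area ratio = 2^2:5^2 = 4:25.
If the area of the smaller triangle is 24, then the area of the larger triangle = 24 * (25/4) = 150.

150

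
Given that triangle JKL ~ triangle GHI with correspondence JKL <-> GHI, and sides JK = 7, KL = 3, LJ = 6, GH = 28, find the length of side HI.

k = 28/7 = 4. HI = 4 * 3 = 12.

12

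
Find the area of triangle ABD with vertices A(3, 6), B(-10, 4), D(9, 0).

The Shoelace formula computes the area from vertex coordinates by summing cross products.
For vertices (3,6), (-10,4), (9,0):
Signed sum = 3*4 - -10*6 + -10*0 - 9*4 + 9*6 - 3*0
= 72 + -36 + 54 = 90
Area = (1/2)|90| = 45.

45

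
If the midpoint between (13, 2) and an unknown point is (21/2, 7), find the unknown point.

Using the midpoint formula: M = ((x1 + x2)/2, (y1 + y2)/2)
We know M = (21/2, 7) and K = (13, 2)
For x: 21/2 = (13 + x2)/2, so x2 = 2*21/2 - 13 = 8
For y: 7 = (2 + y2)/2, so y2 = 2*7 - 2 = 12
M = (8, 12)

(8, 12)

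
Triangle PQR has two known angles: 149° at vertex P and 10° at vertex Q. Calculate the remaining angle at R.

angle R = 180 - 149 - 10 = 21 degrees.

21 degrees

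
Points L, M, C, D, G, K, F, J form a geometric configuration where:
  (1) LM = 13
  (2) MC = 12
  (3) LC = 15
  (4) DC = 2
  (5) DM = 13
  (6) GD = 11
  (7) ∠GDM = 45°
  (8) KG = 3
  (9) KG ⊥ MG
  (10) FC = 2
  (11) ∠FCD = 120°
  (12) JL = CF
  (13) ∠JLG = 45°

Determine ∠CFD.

Step 1: By the law of cosines on triangle FCD: FD² = 2² + 2² − 2·2·2·cos(120°) = 12, so FD = 2·√3.
Step 2: By the inverse law of cosines on triangle CFD: cos(∠CFD) = (2² + (2·√3)² − 2²) / (2·2·2·√3) = 12/13.86 = 0.866, so ∠CFD = 30°.

Therefore, the measure of angle ∠CFD = 30°.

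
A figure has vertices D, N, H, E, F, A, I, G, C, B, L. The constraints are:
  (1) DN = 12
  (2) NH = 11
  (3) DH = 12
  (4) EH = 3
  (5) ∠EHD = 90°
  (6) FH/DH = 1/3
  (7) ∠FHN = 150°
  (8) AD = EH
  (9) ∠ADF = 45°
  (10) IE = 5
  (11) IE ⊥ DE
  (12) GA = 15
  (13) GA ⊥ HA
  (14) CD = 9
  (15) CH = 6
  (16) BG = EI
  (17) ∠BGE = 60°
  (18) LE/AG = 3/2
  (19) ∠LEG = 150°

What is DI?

Step 1: By the law of cosines on triangle EHD: ED² = 3² + 12² − 2·3·12·cos(90°) = 153, so ED = 3·√17.
Step 2: By the law of cosines on triangle DEI: DI² = (3·√17)² + 5² − 2·3·√17·5·cos(90°) = 178, so DI = √178.

Therefore, the length of DI = √178.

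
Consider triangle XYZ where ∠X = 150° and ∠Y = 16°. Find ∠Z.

By the triangle angle sum property, the three interior angles of any triangle add up to 180°.
We know angle X = 150° and angle Y = 16°, so their sum is 166°.
Therefore angle Z = 180° - 166° = 14°.

14 degrees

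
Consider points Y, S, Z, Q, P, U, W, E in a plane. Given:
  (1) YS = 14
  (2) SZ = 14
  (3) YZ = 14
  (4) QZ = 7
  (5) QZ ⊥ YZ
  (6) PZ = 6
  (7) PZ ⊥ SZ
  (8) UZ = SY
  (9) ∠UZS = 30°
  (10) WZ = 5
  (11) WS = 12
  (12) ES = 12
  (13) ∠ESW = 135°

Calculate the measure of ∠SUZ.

From the given relations: UZ = SY = 14.
Step 1: By the law of cosines on triangle UZS: US² = 14² + 14² − 2·14·14·cos(30°) = 52.52, so US ≈ 7.25.
Step 2: By the inverse law of cosines on triangle SUZ: cos(∠SUZ) = (7.25² + 14² − 14²) / (2·7.25·14) = 52.52/202.91 = 0.2588, so ∠SUZ = 75°.

Therefore, the measure of angle ∠SUZ = 75°.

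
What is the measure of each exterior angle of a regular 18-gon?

Each exterior angle of a regular n-gon is 360 / n.
For n = 18: 360 / 18 = 20 degrees.

20 degrees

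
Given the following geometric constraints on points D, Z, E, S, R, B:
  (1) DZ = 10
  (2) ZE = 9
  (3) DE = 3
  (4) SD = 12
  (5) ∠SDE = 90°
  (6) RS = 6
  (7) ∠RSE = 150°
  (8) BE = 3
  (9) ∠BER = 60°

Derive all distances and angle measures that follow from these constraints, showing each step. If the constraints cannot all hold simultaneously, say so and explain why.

The constraints are consistent.

Step 1: From ED = 3, DS = 12, and ∠EDS = 90°, by the law of cosines:
  ES² = ED² + DS² - 2·ED·DS·cos(90°) = 9 + 144 - 0 = 153
  ES = 3·√17

Step 2: From DE = 3, DZ = 10, EZ = 9, by the inverse law of cosines:
  cos(∠EDZ) = (DE² + DZ² - EZ²) / (2·DE·DZ)
  ∠EDZ = 62.18°

Step 3: From ZD = 10, ZE = 9, DE = 3, by the inverse law of cosines:
  cos(∠DZE) = (ZD² + ZE² - DE²) / (2·ZD·ZE)
  ∠DZE = 17.15°

Step 4: From ED = 3, EZ = 9, DZ = 10, by the inverse law of cosines:
  cos(∠DEZ) = (ED² + EZ² - DZ²) / (2·ED·EZ)
  ∠DEZ = 100.67°

Step 5: From ES = 3·√17, SR = 6, and ∠ESR = 150°, by the law of cosines:
  ER² = ES² + SR² - 2·ES·SR·cos(150°) = 153 + 36 + 128.5 = 317.5
  ER ≈ 17.82

Step 6: From ED = 3, ES = 3·√17, DS = 12, by the inverse law of cosines:
  cos(∠DES) = (ED² + ES² - DS²) / (2·ED·ES)
  ∠DES = 75.96°

Step 7: From SD = 12, SE = 3·√17, DE = 3, by the inverse law of cosines:
  cos(∠DSE) = (SD² + SE² - DE²) / (2·SD·SE)
  ∠DSE = 14.04°

Step 8: From RE = 17.82, EB = 3, and ∠REB = 60°, by the law of cosines:
  RB² = RE² + EB² - 2·RE·EB·cos(60°) = 317.5 + 9 - 53.46 = 273.1
  RB ≈ 16.53

Step 9: From ER = 17.82, ES = 3·√17, RS = 6, by the inverse law of cosines:
  cos(∠RES) = (ER² + ES² - RS²) / (2·ER·ES)
  ∠RES = 9.69°

Step 10: From RE = 17.82, RS = 6, ES = 3·√17, by the inverse law of cosines:
  cos(∠ERS) = (RE² + RS² - ES²) / (2·RE·RS)
  ∠ERS = 20.31°

Step 11: From RB = 16.53, RE = 17.82, BE = 3, by the inverse law of cosines:
  cos(∠BRE) = (RB² + RE² - BE²) / (2·RB·RE)
  ∠BRE = 9.05°

Step 12: From BE = 3, BR = 16.53, ER = 17.82, by the inverse law of cosines:
  cos(∠EBR) = (BE² + BR² - ER²) / (2·BE·BR)
  ∠EBR = 110.95°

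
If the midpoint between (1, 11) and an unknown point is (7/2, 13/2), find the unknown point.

Using the midpoint formula: M = ((x1 + x2)/2, (y1 + y2)/2)
We know M = (7/2, 13/2) and P = (1, 11)
For x: 7/2 = (1 + x2)/2, so x2 = 2*7/2 - 1 = 6
For y: 13/2 = (11 + y2)/2, so y2 = 2*13/2 - 11 = 2
R = (6, 2)

(6, 2)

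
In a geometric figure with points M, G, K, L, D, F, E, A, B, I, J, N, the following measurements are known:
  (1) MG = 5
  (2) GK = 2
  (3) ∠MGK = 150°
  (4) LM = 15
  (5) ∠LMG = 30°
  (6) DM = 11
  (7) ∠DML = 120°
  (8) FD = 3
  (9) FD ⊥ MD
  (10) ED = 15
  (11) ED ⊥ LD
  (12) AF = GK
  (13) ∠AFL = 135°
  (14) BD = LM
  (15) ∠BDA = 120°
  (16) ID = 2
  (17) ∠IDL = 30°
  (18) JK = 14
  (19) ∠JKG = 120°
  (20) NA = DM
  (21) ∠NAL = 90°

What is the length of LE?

Step 1: By the law of cosines on triangle LMD: LD² = 15² + 11² − 2·15·11·cos(120°) = 511, so LD ≈ 22.61.
Step 2: By the law of cosines on triangle LDE: LE² = 22.61² + 15² − 2·22.61·15·cos(90°) = 736, so LE = 4·√46.

Therefore, the length of LE = 4·√46.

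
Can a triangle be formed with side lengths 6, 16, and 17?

Check all three triangle inequalities:
6 + 16 = 22 > 17 ✓
6 + 17 = 23 > 16 ✓
16 + 17 = 33 > 6 ✓
All conditions hold, so these sides form a valid triangle.

Yes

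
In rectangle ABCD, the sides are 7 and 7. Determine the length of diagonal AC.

Using the Pythagorean theorem:
d² = 7² + 7² = 49 + 49 = 98
d = sqrt(98) = 7*sqrt(2)

7*sqrt(2)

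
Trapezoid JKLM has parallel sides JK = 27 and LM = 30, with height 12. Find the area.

A trapezoid's area equals the midsegment times the height.
The midsegment is (27 + 30) / 2 = 57/2.
Area = 57/2 * 12 = 342.

342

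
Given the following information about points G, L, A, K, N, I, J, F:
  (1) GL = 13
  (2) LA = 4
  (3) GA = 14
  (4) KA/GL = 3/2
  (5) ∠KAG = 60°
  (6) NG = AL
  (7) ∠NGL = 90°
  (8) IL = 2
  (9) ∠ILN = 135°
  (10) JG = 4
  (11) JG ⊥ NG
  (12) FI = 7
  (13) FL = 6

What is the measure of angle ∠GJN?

From the given relations: NG = AL = 4.
Step 1: By the law of cosines on triangle JGN: JN² = 4² + 4² − 2·4·4·cos(90°) = 32, so JN = 4·√2.
Step 2: By the inverse law of cosines on triangle GJN: cos(∠GJN) = (4² + (4·√2)² − 4²) / (2·4·4·√2) = 32/45.25 = 0.7071, so ∠GJN = 45°.

Therefore, the measure of angle ∠GJN = 45°.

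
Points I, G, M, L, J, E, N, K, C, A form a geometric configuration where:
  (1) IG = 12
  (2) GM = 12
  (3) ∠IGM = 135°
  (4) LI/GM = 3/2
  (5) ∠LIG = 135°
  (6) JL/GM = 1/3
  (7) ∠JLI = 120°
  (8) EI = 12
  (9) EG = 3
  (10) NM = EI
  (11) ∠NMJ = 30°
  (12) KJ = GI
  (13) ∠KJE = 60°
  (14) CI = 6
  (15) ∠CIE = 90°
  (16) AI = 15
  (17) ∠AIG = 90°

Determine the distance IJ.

From the given relations: LI = 3/2·GM = 3/2·12 = 18; JL = 1/3·GM = 1/3·12 = 4.
Step 1: By the law of cosines on triangle ILJ: IJ² = 18² + 4² − 2·18·4·cos(120°) = 412, so IJ = 2·√103.

Therefore, the length of IJ = 2·√103.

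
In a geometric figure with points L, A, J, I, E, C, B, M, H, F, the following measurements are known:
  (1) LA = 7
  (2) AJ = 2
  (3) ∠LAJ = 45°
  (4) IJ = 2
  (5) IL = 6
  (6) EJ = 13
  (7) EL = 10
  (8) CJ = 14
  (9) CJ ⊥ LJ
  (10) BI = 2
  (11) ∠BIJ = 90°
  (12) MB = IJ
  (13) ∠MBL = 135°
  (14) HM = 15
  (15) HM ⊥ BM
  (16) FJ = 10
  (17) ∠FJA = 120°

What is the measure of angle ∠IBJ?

Step 1: By the law of cosines on triangle BIJ: BJ² = 2² + 2² − 2·2·2·cos(90°) = 8, so BJ = 2·√2.
Step 2: By the inverse law of cosines on triangle IBJ: cos(∠IBJ) = (2² + (2·√2)² − 2²) / (2·2·2·√2) = 8/11.31 = 0.7071, so ∠IBJ = 45°.

Therefore, the measure of angle ∠IBJ = 45°.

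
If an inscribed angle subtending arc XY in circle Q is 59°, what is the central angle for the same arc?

By the inscribed angle theorem, the central angle is twice the inscribed angle.
Central angle = 2 × 59° = 118°

118°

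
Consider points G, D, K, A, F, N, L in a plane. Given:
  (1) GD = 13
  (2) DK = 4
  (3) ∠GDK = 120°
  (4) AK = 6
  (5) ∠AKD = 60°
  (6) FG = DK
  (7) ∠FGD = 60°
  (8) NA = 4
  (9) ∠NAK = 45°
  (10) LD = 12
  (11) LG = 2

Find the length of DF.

From the given relations: FG = DK = 4.
Step 1: By the law of cosines on triangle DGF: DF² = 13² + 4² − 2·13·4·cos(60°) = 133, so DF = √133.

Therefore, the length of DF = √133.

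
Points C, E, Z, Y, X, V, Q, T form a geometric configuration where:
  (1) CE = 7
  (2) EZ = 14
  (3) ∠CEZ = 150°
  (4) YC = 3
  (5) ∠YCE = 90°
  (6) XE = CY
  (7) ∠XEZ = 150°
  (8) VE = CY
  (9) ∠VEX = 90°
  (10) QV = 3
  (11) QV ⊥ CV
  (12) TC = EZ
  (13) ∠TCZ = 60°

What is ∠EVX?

From the given relations: VE = CY = 3; XE = CY = 3.
Step 1: By the law of cosines on triangle VEX: VX² = 3² + 3² − 2·3·3·cos(90°) = 18, so VX = 3·√2.
Step 2: By the inverse law of cosines on triangle EVX: cos(∠EVX) = (3² + (3·√2)² − 3²) / (2·3·3·√2) = 18/25.46 = 0.7071, so ∠EVX = 45°.

Therefore, the measure of angle ∠EVX = 45°.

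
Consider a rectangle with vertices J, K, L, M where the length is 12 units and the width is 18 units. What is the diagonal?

A rectangle's diagonal splits it into two right triangles, with the diagonal as the hypotenuse.
By the Pythagorean theorem, d^2 = 12^2 + 18^2 = 468.
Therefore d = sqrt(468) = 6*sqrt(13).

6*sqrt(13)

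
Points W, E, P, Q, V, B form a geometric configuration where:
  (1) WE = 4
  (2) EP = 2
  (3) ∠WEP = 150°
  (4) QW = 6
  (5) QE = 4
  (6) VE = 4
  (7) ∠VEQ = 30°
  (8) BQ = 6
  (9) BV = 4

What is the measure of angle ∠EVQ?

Step 1: By the law of cosines on triangle VEQ: VQ² = 4² + 4² − 2·4·4·cos(30°) = 4.29, so VQ ≈ 2.07.
Step 2: By the inverse law of cosines on triangle EVQ: cos(∠EVQ) = (4² + 2.07² − 4²) / (2·4·2.07) = 4.29/16.56 = 0.2588, so ∠EVQ = 75°.

Therefore, the measure of angle ∠EVQ = 75°.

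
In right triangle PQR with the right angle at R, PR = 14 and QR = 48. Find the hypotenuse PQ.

PQ = sqrt(14^2 + 48^2) = sqrt(2500) = 50

50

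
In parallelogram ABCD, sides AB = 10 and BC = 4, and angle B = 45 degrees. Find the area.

Area = 10 * 4 * sin(45°) = 40 * sqrt(2)/2 = 20*sqrt(2)

20*sqrt(2)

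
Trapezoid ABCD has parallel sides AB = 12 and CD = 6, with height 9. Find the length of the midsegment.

The midsegment of a trapezoid = (base1 + base2) / 2
midsegment = (12 + 6) / 2
midsegment = 18 / 2
midsegment = 9

9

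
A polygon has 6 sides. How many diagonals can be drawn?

The number of diagonals in an n-gon is n(n - 3)/2.
For n = 6: 6(6 - 3)/2 = 6 × 3 / 2 = 9.

9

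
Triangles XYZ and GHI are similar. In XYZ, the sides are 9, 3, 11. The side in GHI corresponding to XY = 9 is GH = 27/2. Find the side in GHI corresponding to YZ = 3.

Since the triangles are similar, the ratio of corresponding sides is constant.
Scale factor k = GH / XY = 27/2 / 9 = 3/2
HI = k * YZ = 3/2 * 3 = 9/2

9/2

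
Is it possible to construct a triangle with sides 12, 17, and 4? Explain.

Check the triangle inequality: 12 + 4 = 16 ≤ 17.
Since the sum of two sides does not exceed the third, no triangle can be formed.

No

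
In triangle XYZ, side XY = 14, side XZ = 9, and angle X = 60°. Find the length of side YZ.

When two sides and the included angle are known, the law of cosines gives the third side.
c^2 = a^2 + b^2 - 2ab cos(C) generalizes the Pythagorean theorem to non-right triangles.
Here: YZ^2 = 196 + 81 - 252*(1/2) = 151
YZ = sqrt(151)

sqrt(151)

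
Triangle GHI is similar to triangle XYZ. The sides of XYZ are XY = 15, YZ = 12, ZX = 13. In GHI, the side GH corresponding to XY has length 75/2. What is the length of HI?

Since the triangles are similar, the ratio of corresponding sides is constant.
Scale factor k = GH / XY = 75/2 / 15 = 5/2
HI = k * YZ = 5/2 * 12 = 30

30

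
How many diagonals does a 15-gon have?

Total line segments between 15 vertices = C(15,2) = 105.
Subtract the 15 sides: 105 - 15 = 90 diagonals.

90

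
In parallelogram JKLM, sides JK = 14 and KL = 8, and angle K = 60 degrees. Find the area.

Area = a * b * sin(theta)
Area = 14 * 8 * sin(60 degrees)
Area = 112 * sqrt(3)/2
Area = 56*sqrt(3)

56*sqrt(3)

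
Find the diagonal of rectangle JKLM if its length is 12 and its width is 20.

A rectangle's diagonal splits it into two right triangles, with the diagonal as the hypotenuse.
By the Pythagorean theorem, d^2 = 12^2 + 20^2 = 544.
Therefore d = sqrt(544) = 4*sqrt(34).

4*sqrt(34)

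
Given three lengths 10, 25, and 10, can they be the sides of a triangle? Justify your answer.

Check the triangle inequality: 10 + 10 = 20 ≤ 25.
Since the sum of two sides does not exceed the third, no triangle can be formed.

No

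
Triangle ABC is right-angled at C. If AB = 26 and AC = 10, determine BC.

Rearranging the Pythagorean theorem to solve for the unknown leg:
leg^2 = hypotenuse^2 - known_leg^2 = 676 - 100 = 576
leg = sqrt(576) = 24.

24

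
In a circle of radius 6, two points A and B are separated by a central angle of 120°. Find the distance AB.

Drop a perpendicular from the center to the chord, bisecting both the chord and the central angle.
Each half-chord = r sin(θ/2) = 6 sin(60°).
The full chord = 2 × 6 × sin(60°) = 6*sqrt(3).

6*sqrt(3)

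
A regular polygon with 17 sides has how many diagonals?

The number of diagonals in an n-gon is n(n - 3)/2.
For n = 17: 17(17 - 3)/2 = 17 × 14 / 2 = 119.

119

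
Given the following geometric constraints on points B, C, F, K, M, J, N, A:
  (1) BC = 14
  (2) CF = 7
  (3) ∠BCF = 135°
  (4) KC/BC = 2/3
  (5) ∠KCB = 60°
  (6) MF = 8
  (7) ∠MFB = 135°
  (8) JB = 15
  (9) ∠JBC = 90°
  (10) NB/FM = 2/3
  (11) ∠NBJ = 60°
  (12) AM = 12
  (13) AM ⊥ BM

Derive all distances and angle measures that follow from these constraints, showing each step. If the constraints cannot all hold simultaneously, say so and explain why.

The constraints are consistent.

From the given relations:
  KC = 2/3·BC = 2/3·14 ≈ 9.33
  NB = 2/3·FM = 2/3·8 ≈ 5.33

Step 1: From BC = 14, CF = 7, and ∠BCF = 135°, by the law of cosines:
  BF² = BC² + CF² - 2·BC·CF·cos(135°) = 196 + 49 + 138.6 = 383.6
  BF ≈ 19.59

Step 2: From BC = 14, CK = 9.33, and ∠BCK = 60°, by the law of cosines:
  BK² = BC² + CK² - 2·BC·CK·cos(60°) = 196 + 87.11 - 130.7 = 152.4
  BK ≈ 12.35

Step 3: From CB = 14, BJ = 15, and ∠CBJ = 90°, by the law of cosines:
  CJ² = CB² + BJ² - 2·CB·BJ·cos(90°) = 196 + 225 - 0 = 421
  CJ ≈ 20.52

Step 4: From JB = 15, BN = 5.33, and ∠JBN = 60°, by the law of cosines:
  JN² = JB² + BN² - 2·JB·BN·cos(60°) = 225 + 28.44 - 80 = 173.4
  JN ≈ 13.17

Step 5: From BF = 19.59, FM = 8, and ∠BFM = 135°, by the law of cosines:
  BM² = BF² + FM² - 2·BF·FM·cos(135°) = 383.6 + 64 + 221.6 = 669.2
  BM ≈ 25.87

Step 6: From BC = 14, BF = 19.59, CF = 7, by the inverse law of cosines:
  cos(∠CBF) = (BC² + BF² - CF²) / (2·BC·BF)
  ∠CBF = 14.64°

Step 7: From BC = 14, BK = 12.35, CK = 9.33, by the inverse law of cosines:
  cos(∠CBK) = (BC² + BK² - CK²) / (2·BC·BK)
  ∠CBK = 40.89°

Step 8: From CB = 14, CJ = 20.52, BJ = 15, by the inverse law of cosines:
  cos(∠BCJ) = (CB² + CJ² - BJ²) / (2·CB·CJ)
  ∠BCJ = 46.97°

Step 9: From FB = 19.59, FC = 7, BC = 14, by the inverse law of cosines:
  cos(∠BFC) = (FB² + FC² - BC²) / (2·FB·FC)
  ∠BFC = 30.36°

Step 10: From KB = 12.35, KC = 9.33, BC = 14, by the inverse law of cosines:
  cos(∠BKC) = (KB² + KC² - BC²) / (2·KB·KC)
  ∠BKC = 79.11°

Step 11: From JB = 15, JC = 20.52, BC = 14, by the inverse law of cosines:
  cos(∠BJC) = (JB² + JC² - BC²) / (2·JB·JC)
  ∠BJC = 43.03°

Step 12: From JB = 15, JN = 13.17, BN = 5.33, by the inverse law of cosines:
  cos(∠BJN) = (JB² + JN² - BN²) / (2·JB·JN)
  ∠BJN = 20.53°

Step 13: From NB = 5.33, NJ = 13.17, BJ = 15, by the inverse law of cosines:
  cos(∠BNJ) = (NB² + NJ² - BJ²) / (2·NB·NJ)
  ∠BNJ = 99.47°

Step 14: From BM = 25.87, MA = 12, and ∠BMA = 90°, by the law of cosines:
  BA² = BM² + MA² - 2·BM·MA·cos(90°) = 669.2 + 144 - 0 = 813.2
  BA ≈ 28.52

Step 15: From BF = 19.59, BM = 25.87, FM = 8, by the inverse law of cosines:
  cos(∠FBM) = (BF² + BM² - FM²) / (2·BF·BM)
  ∠FBM = 12.63°

Step 16: From MB = 25.87, MF = 8, BF = 19.59, by the inverse law of cosines:
  cos(∠BMF) = (MB² + MF² - BF²) / (2·MB·MF)
  ∠BMF = 32.37°

Step 17: From BA = 28.52, BM = 25.87, AM = 12, by the inverse law of cosines:
  cos(∠ABM) = (BA² + BM² - AM²) / (2·BA·BM)
  ∠ABM = 24.89°

Step 18: From AB = 28.52, AM = 12, BM = 25.87, by the inverse law of cosines:
  cos(∠BAM) = (AB² + AM² - BM²) / (2·AB·AM)
  ∠BAM = 65.11°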